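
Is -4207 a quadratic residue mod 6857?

no

Pull out -1: (-4207/6857) = (-1/6857)·(4207/6857). Since 6857 ≡ 1 (mod 4), (-1/6857) = +1. Now have (4207/6857).
6857 ≡ 1 (mod 4), so quadratic reciprocity gives (4207/6857) = (6857/4207). Reduce: 6857 ≡ 2650 (mod 4207). Now have (2650/4207).
Factor out 2: 2650 = 2·1325. Since 4207 ≡ 7 (mod 8), (2/4207) = +1. Now have (1325/4207).
1325 ≡ 1 (mod 4), so quadratic reciprocity gives (1325/4207) = (4207/1325). Reduce: 4207 ≡ 232 (mod 1325). Now have (232/1325).
Factor out 2: 232 = 2^3·29. Since 1325 ≡ 5 (mod 8), (2/1325) = -1, and (2/1325)^3 = -1. Now have -(29/1325).
29 ≡ 1 (mod 4), so quadratic reciprocity gives (29/1325) = (1325/29). Reduce: 1325 ≡ 20 (mod 29). Now have -(20/29).
Factor out 2: 20 = 2^2·5. Since 29 ≡ 5 (mod 8), (2/29) = -1, and (2/29)^2 = +1. Now have -(5/29).
5 ≡ 1 (mod 4), so quadratic reciprocity gives (5/29) = (29/5). Reduce: 29 ≡ 4 (mod 5). Now have -(4/5).
Factor out 2: 4 = 2^2. Since 5 ≡ 5 (mod 8), (2/5) = -1, and (2/5)^2 = +1. Now have -(1/5).
(1/5) = 1. Collecting the sign factors: -1.
(-4207/6857) = -1, and 6857 is prime, so -4207 is not a quadratic residue mod 6857.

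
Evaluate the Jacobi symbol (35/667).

(35/667)
  = -(667/35)    [QR: both ≡ 3 mod 4, sign flips]
  = -(2/35)    [667 ≡ 2 mod 35]
  = (1/35)    [35 ≡ 3 mod 8 ⇒ (2/35) = -1]
  = 1    [(1/35) = 1]

1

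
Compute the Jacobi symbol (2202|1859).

-1

(2202|1859)
  = (343|1859)    [2202 ≡ 343 mod 1859]
  = -(1859|343)    [QR: both ≡ 3 mod 4, sign flips]
  = -(144|343)    [1859 ≡ 144 mod 343]
  = -(9|343)    [343 ≡ 7 mod 8 ⇒ (2|343)^4 = +1]
  = -(343|9)    [QR: 9 ≡ 1 mod 4, sign kept]
  = -(1|9)    [343 ≡ 1 mod 9]
  = -1    [(1|9) = 1]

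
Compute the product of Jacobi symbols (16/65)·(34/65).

By multiplicativity, (16·34/65) = (16/65)·(34/65).
First factor (16/65):
(16/65)
  = (1/65)    [65 ≡ 1 mod 8 ⇒ (2/65)^4 = +1]
  = 1    [(1/65) = 1]
Second factor (34/65):
(34/65)
  = (17/65)    [65 ≡ 1 mod 8 ⇒ (2/65) = +1]
  = (65/17)    [QR: 17 ≡ 1 mod 4, sign kept]
  = (14/17)    [65 ≡ 14 mod 17]
  = (7/17)    [17 ≡ 1 mod 8 ⇒ (2/17) = +1]
  = (17/7)    [QR: 17 ≡ 1 mod 4, sign kept]
  = (3/7)    [17 ≡ 3 mod 7]
  = -(7/3)    [QR: both ≡ 3 mod 4, sign flips]
  = -(1/3)    [7 ≡ 1 mod 3]
  = -1    [(1/3) = 1]
Product: (1)·(-1) = -1.

-1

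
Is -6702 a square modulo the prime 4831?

yes

(-6702|4831)
  = (2960|4831)    [-6702 ≡ 2960 mod 4831]
  = (185|4831)    [4831 ≡ 7 mod 8 ⇒ (2|4831)^4 = +1]
  = (4831|185)    [QR: 185 ≡ 1 mod 4, sign kept]
  = (21|185)    [4831 ≡ 21 mod 185]
  = (185|21)    [QR: 21 ≡ 1 mod 4, sign kept]
  = (17|21)    [185 ≡ 17 mod 21]
  = (21|17)    [QR: 17 ≡ 1 mod 4, sign kept]
  = (4|17)    [21 ≡ 4 mod 17]
  = (1|17)    [17 ≡ 1 mod 8 ⇒ (2|17)^2 = +1]
  = 1    [(1|17) = 1]
The Legendre symbol is 1, so x^2 ≡ -6702 (mod 4831) has solution.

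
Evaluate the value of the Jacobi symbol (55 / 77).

(55 / 77)
  = (77 / 55)    [QR: 77 ≡ 1 mod 4, sign kept]
  = (22 / 55)    [77 ≡ 22 mod 55]
  = (11 / 55)    [55 ≡ 7 mod 8 ⇒ (2 / 55) = +1]
  = -(55 / 11)    [QR: both ≡ 3 mod 4, sign flips]
  = -(0 / 11)    [55 ≡ 0 mod 11]
  = 0    [numerator 0, gcd > 1]

0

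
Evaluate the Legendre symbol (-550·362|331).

By multiplicativity, (-550·362|331) = (-550|331)·(362|331).
First factor (-550|331):
Pull out -1: (-550|331) = (-1|331)·(550|331). Since 331 ≡ 3 (mod 4), (-1|331) = -1. Now have -(550|331).
Reduce the numerator: 550 ≡ 219 (mod 331), so (550|331) = (219|331).
Both 219 ≡ 3 and 331 ≡ 3 (mod 4), so reciprocity gives (219|331) = -(331|219). Reduce: 331 ≡ 112 (mod 219). Now have (112|219).
Factor out 2: 112 = 2^4·7. Since 219 ≡ 3 (mod 8), (2|219) = -1, and (2|219)^4 = +1. Now have (7|219).
Both 7 ≡ 3 and 219 ≡ 3 (mod 4), so reciprocity gives (7|219) = -(219|7). Reduce: 219 ≡ 2 (mod 7). Now have -(2|7).
Factor out 2: 2 = 2. Since 7 ≡ 7 (mod 8), (2|7) = +1. Now have -(1|7).
(1|7) = 1. Collecting the sign factors: -1.
Second factor (362|331):
Reduce the numerator: 362 ≡ 31 (mod 331), so (362|331) = (31|331).
Both 31 ≡ 3 and 331 ≡ 3 (mod 4), so reciprocity gives (31|331) = -(331|31). Reduce: 331 ≡ 21 (mod 31). Now have -(21|31).
21 ≡ 1 (mod 4), so quadratic reciprocity gives (21|31) = (31|21). Reduce: 31 ≡ 10 (mod 21). Now have -(10|21).
Factor out 2: 10 = 2·5. Since 21 ≡ 5 (mod 8), (2|21) = -1. Now have (5|21).
5 ≡ 1 (mod 4), so quadratic reciprocity gives (5|21) = (21|5). Reduce: 21 ≡ 1 (mod 5). Now have (1|5).
(1|5) = 1. Collecting the sign factors: 1.
Product: (-1)·(1) = -1.

-1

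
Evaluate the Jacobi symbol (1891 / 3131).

(1891 / 3131)
  = -(3131 / 1891)    [QR: both ≡ 3 mod 4, sign flips]
  = -(1240 / 1891)    [3131 ≡ 1240 mod 1891]
  = (155 / 1891)    [1891 ≡ 3 mod 8 ⇒ (2 / 1891)^3 = -1]
  = -(1891 / 155)    [QR: both ≡ 3 mod 4, sign flips]
  = -(31 / 155)    [1891 ≡ 31 mod 155]
  = (155 / 31)    [QR: both ≡ 3 mod 4, sign flips]
  = (0 / 31)    [155 ≡ 0 mod 31]
  = 0    [numerator 0, gcd > 1]

0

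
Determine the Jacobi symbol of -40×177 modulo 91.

-1

By multiplicativity, (-40·177/91) = (-40/91)·(177/91).
First factor (-40/91):
Reduce the numerator: -40 ≡ 51 (mod 91), so (-40/91) = (51/91).
Both 51 ≡ 3 and 91 ≡ 3 (mod 4), so reciprocity gives (51/91) = -(91/51). Reduce: 91 ≡ 40 (mod 51). Now have -(40/51).
Factor out 2: 40 = 2^3·5. Since 51 ≡ 3 (mod 8), (2/51) = -1, and (2/51)^3 = -1. Now have (5/51).
5 ≡ 1 (mod 4), so quadratic reciprocity gives (5/51) = (51/5). Reduce: 51 ≡ 1 (mod 5). Now have (1/5).
(1/5) = 1. Collecting the sign factors: 1.
Second factor (177/91):
Reduce the numerator: 177 ≡ 86 (mod 91), so (177/91) = (86/91).
Factor out 2: 86 = 2·43. Since 91 ≡ 3 (mod 8), (2/91) = -1. Now have -(43/91).
Both 43 ≡ 3 and 91 ≡ 3 (mod 4), so reciprocity gives (43/91) = -(91/43). Reduce: 91 ≡ 5 (mod 43). Now have (5/43).
5 ≡ 1 (mod 4), so quadratic reciprocity gives (5/43) = (43/5). Reduce: 43 ≡ 3 (mod 5). Now have (3/5).
5 ≡ 1 (mod 4), so quadratic reciprocity gives (3/5) = (5/3). Reduce: 5 ≡ 2 (mod 3). Now have (2/3).
Factor out 2: 2 = 2. Since 3 ≡ 3 (mod 8), (2/3) = -1. Now have -(1/3).
(1/3) = 1. Collecting the sign factors: -1.
Product: (1)·(-1) = -1.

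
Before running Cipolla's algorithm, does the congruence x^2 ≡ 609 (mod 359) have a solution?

Reduce the numerator: 609 ≡ 250 (mod 359), so (609|359) = (250|359).
Factor out 2: 250 = 2·125. Since 359 ≡ 7 (mod 8), (2|359) = +1. Now have (125|359).
125 ≡ 1 (mod 4), so quadratic reciprocity gives (125|359) = (359|125). Reduce: 359 ≡ 109 (mod 125). Now have (109|125).
109 ≡ 1 (mod 4), so quadratic reciprocity gives (109|125) = (125|109). Reduce: 125 ≡ 16 (mod 109). Now have (16|109).
Factor out 2: 16 = 2^4. Since 109 ≡ 5 (mod 8), (2|109) = -1, and (2|109)^4 = +1. Now have (1|109).
(1|109) = 1. Collecting the sign factors: 1.
(609|359) = 1, and 359 is prime, so 609 is a quadratic residue mod 359.

yes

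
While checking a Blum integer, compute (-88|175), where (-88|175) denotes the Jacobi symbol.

-1

Reduce the numerator: -88 ≡ 87 (mod 175), so (-88|175) = (87|175).
Both 87 ≡ 3 and 175 ≡ 3 (mod 4), so reciprocity gives (87|175) = -(175|87). Reduce: 175 ≡ 1 (mod 87). Now have -(1|87).
(1|87) = 1. Collecting the sign factors: -1.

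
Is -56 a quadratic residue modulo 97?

(-56/97)
  = (41/97)    [-56 ≡ 41 mod 97]
  = (97/41)    [QR: 41 ≡ 1 mod 4, sign kept]
  = (15/41)    [97 ≡ 15 mod 41]
  = (41/15)    [QR: 41 ≡ 1 mod 4, sign kept]
  = (11/15)    [41 ≡ 11 mod 15]
  = -(15/11)    [QR: both ≡ 3 mod 4, sign flips]
  = -(4/11)    [15 ≡ 4 mod 11]
  = -(1/11)    [11 ≡ 3 mod 8 ⇒ (2/11)^2 = +1]
  = -1    [(1/11) = 1]
(-56/97) = -1, and 97 is prime, so -56 is not a quadratic residue mod 97.

no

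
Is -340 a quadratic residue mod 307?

yes

(-340/307)
  = -(340/307)    [307 ≡ 3 mod 4 ⇒ (-1/307) = -1]
  = -(33/307)    [340 ≡ 33 mod 307]
  = -(307/33)    [QR: 33 ≡ 1 mod 4, sign kept]
  = -(10/33)    [307 ≡ 10 mod 33]
  = -(5/33)    [33 ≡ 1 mod 8 ⇒ (2/33) = +1]
  = -(33/5)    [QR: 5 ≡ 1 mod 4, sign kept]
  = -(3/5)    [33 ≡ 3 mod 5]
  = -(5/3)    [QR: 5 ≡ 1 mod 4, sign kept]
  = -(2/3)    [5 ≡ 2 mod 3]
  = (1/3)    [3 ≡ 3 mod 8 ⇒ (2/3) = -1]
  = 1    [(1/3) = 1]
The Legendre symbol is 1, so x^2 ≡ -340 (mod 307) has solution.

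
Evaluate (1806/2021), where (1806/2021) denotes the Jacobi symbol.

(1806/2021)
  = -(903/2021)    [2021 ≡ 5 mod 8 ⇒ (2/2021) = -1]
  = -(2021/903)    [QR: 2021 ≡ 1 mod 4, sign kept]
  = -(215/903)    [2021 ≡ 215 mod 903]
  = (903/215)    [QR: both ≡ 3 mod 4, sign flips]
  = (43/215)    [903 ≡ 43 mod 215]
  = -(215/43)    [QR: both ≡ 3 mod 4, sign flips]
  = -(0/43)    [215 ≡ 0 mod 43]
  = 0    [numerator 0, gcd > 1]

0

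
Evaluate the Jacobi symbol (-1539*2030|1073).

0

By multiplicativity, (-1539·2030|1073) = (-1539|1073)·(2030|1073).
First factor (-1539|1073):
Reduce the numerator: -1539 ≡ 607 (mod 1073), so (-1539|1073) = (607|1073).
1073 ≡ 1 (mod 4), so quadratic reciprocity gives (607|1073) = (1073|607). Reduce: 1073 ≡ 466 (mod 607). Now have (466|607).
Factor out 2: 466 = 2·233. Since 607 ≡ 7 (mod 8), (2|607) = +1. Now have (233|607).
233 ≡ 1 (mod 4), so quadratic reciprocity gives (233|607) = (607|233). Reduce: 607 ≡ 141 (mod 233). Now have (141|233).
141 ≡ 1 (mod 4), so quadratic reciprocity gives (141|233) = (233|141). Reduce: 233 ≡ 92 (mod 141). Now have (92|141).
Factor out 2: 92 = 2^2·23. Since 141 ≡ 5 (mod 8), (2|141) = -1, and (2|141)^2 = +1. Now have (23|141).
141 ≡ 1 (mod 4), so quadratic reciprocity gives (23|141) = (141|23). Reduce: 141 ≡ 3 (mod 23). Now have (3|23).
Both 3 ≡ 3 and 23 ≡ 3 (mod 4), so reciprocity gives (3|23) = -(23|3). Reduce: 23 ≡ 2 (mod 3). Now have -(2|3).
Factor out 2: 2 = 2. Since 3 ≡ 3 (mod 8), (2|3) = -1. Now have (1|3).
(1|3) = 1. Collecting the sign factors: 1.
Second factor (2030|1073):
Reduce the numerator: 2030 ≡ 957 (mod 1073), so (2030|1073) = (957|1073).
957 ≡ 1 (mod 4), so quadratic reciprocity gives (957|1073) = (1073|957). Reduce: 1073 ≡ 116 (mod 957). Now have (116|957).
Factor out 2: 116 = 2^2·29. Since 957 ≡ 5 (mod 8), (2|957) = -1, and (2|957)^2 = +1. Now have (29|957).
29 ≡ 1 (mod 4), so quadratic reciprocity gives (29|957) = (957|29). Reduce: 957 ≡ 0 (mod 29). Now have (0|29).
The numerator is now 0 with denominator 29 > 1: the symbol is 0.
Product: (1)·(0) = 0.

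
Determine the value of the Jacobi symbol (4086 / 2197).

(4086 / 2197)
  = (1889 / 2197)    [4086 ≡ 1889 mod 2197]
  = (2197 / 1889)    [QR: 1889 ≡ 1 mod 4, sign kept]
  = (308 / 1889)    [2197 ≡ 308 mod 1889]
  = (77 / 1889)    [1889 ≡ 1 mod 8 ⇒ (2 / 1889)^2 = +1]
  = (1889 / 77)    [QR: 77 ≡ 1 mod 4, sign kept]
  = (41 / 77)    [1889 ≡ 41 mod 77]
  = (77 / 41)    [QR: 41 ≡ 1 mod 4, sign kept]
  = (36 / 41)    [77 ≡ 36 mod 41]
  = (9 / 41)    [41 ≡ 1 mod 8 ⇒ (2 / 41)^2 = +1]
  = (41 / 9)    [QR: 9 ≡ 1 mod 4, sign kept]
  = (5 / 9)    [41 ≡ 5 mod 9]
  = (9 / 5)    [QR: 5 ≡ 1 mod 4, sign kept]
  = (4 / 5)    [9 ≡ 4 mod 5]
  = (1 / 5)    [5 ≡ 5 mod 8 ⇒ (2 / 5)^2 = +1]
  = 1    [(1 / 5) = 1]

1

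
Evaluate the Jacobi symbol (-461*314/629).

By multiplicativity, (-461·314/629) = (-461/629)·(314/629).
First factor (-461/629):
Pull out -1: (-461/629) = (-1/629)·(461/629). Since 629 ≡ 1 (mod 4), (-1/629) = +1. Now have (461/629).
461 ≡ 1 (mod 4), so quadratic reciprocity gives (461/629) = (629/461). Reduce: 629 ≡ 168 (mod 461). Now have (168/461).
Factor out 2: 168 = 2^3·21. Since 461 ≡ 5 (mod 8), (2/461) = -1, and (2/461)^3 = -1. Now have -(21/461).
21 ≡ 1 (mod 4), so quadratic reciprocity gives (21/461) = (461/21). Reduce: 461 ≡ 20 (mod 21). Now have -(20/21).
Factor out 2: 20 = 2^2·5. Since 21 ≡ 5 (mod 8), (2/21) = -1, and (2/21)^2 = +1. Now have -(5/21).
5 ≡ 1 (mod 4), so quadratic reciprocity gives (5/21) = (21/5). Reduce: 21 ≡ 1 (mod 5). Now have -(1/5).
(1/5) = 1. Collecting the sign factors: -1.
Second factor (314/629):
Factor out 2: 314 = 2·157. Since 629 ≡ 5 (mod 8), (2/629) = -1. Now have -(157/629).
157 ≡ 1 (mod 4), so quadratic reciprocity gives (157/629) = (629/157). Reduce: 629 ≡ 1 (mod 157). Now have -(1/157).
(1/157) = 1. Collecting the sign factors: -1.
Product: (-1)·(-1) = 1.

1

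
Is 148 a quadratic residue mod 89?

(148/89)
  = (59/89)    [148 ≡ 59 mod 89]
  = (89/59)    [QR: 89 ≡ 1 mod 4, sign kept]
  = (30/59)    [89 ≡ 30 mod 59]
  = -(15/59)    [59 ≡ 3 mod 8 ⇒ (2/59) = -1]
  = (59/15)    [QR: both ≡ 3 mod 4, sign flips]
  = (14/15)    [59 ≡ 14 mod 15]
  = (7/15)    [15 ≡ 7 mod 8 ⇒ (2/15) = +1]
  = -(15/7)    [QR: both ≡ 3 mod 4, sign flips]
  = -(1/7)    [15 ≡ 1 mod 7]
  = -1    [(1/7) = 1]
The Legendre symbol is -1, so x^2 ≡ 148 (mod 89) has no solution.

no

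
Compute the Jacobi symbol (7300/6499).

(7300/6499)
  = (801/6499)    [7300 ≡ 801 mod 6499]
  = (6499/801)    [QR: 801 ≡ 1 mod 4, sign kept]
  = (91/801)    [6499 ≡ 91 mod 801]
  = (801/91)    [QR: 801 ≡ 1 mod 4, sign kept]
  = (73/91)    [801 ≡ 73 mod 91]
  = (91/73)    [QR: 73 ≡ 1 mod 4, sign kept]
  = (18/73)    [91 ≡ 18 mod 73]
  = (9/73)    [73 ≡ 1 mod 8 ⇒ (2/73) = +1]
  = (73/9)    [QR: 9 ≡ 1 mod 4, sign kept]
  = (1/9)    [73 ≡ 1 mod 9]
  = 1    [(1/9) = 1]

1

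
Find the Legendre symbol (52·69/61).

By multiplicativity, (52·69/61) = (52/61)·(69/61).
First factor (52/61):
(52/61)
  = (13/61)    [61 ≡ 5 mod 8 ⇒ (2/61)^2 = +1]
  = (61/13)    [QR: 13 ≡ 1 mod 4, sign kept]
  = (9/13)    [61 ≡ 9 mod 13]
  = (13/9)    [QR: 9 ≡ 1 mod 4, sign kept]
  = (4/9)    [13 ≡ 4 mod 9]
  = (1/9)    [9 ≡ 1 mod 8 ⇒ (2/9)^2 = +1]
  = 1    [(1/9) = 1]
Second factor (69/61):
(69/61)
  = (8/61)    [69 ≡ 8 mod 61]
  = -(1/61)    [61 ≡ 5 mod 8 ⇒ (2/61)^3 = -1]
  = -1    [(1/61) = 1]
Product: (1)·(-1) = -1.

-1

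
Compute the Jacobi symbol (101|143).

-1

101 ≡ 1 (mod 4), so quadratic reciprocity gives (101|143) = (143|101). Reduce: 143 ≡ 42 (mod 101). Now have (42|101).
Factor out 2: 42 = 2·21. Since 101 ≡ 5 (mod 8), (2|101) = -1. Now have -(21|101).
21 ≡ 1 (mod 4), so quadratic reciprocity gives (21|101) = (101|21). Reduce: 101 ≡ 17 (mod 21). Now have -(17|21).
17 ≡ 1 (mod 4), so quadratic reciprocity gives (17|21) = (21|17). Reduce: 21 ≡ 4 (mod 17). Now have -(4|17).
Factor out 2: 4 = 2^2. Since 17 ≡ 1 (mod 8), (2|17) = +1, and (2|17)^2 = +1. Now have -(1|17).
(1|17) = 1. Collecting the sign factors: -1.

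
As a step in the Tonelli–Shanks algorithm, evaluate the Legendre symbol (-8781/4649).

1

Pull out -1: (-8781/4649) = (-1/4649)·(8781/4649). Since 4649 ≡ 1 (mod 4), (-1/4649) = +1. Now have (8781/4649).
Reduce the numerator: 8781 ≡ 4132 (mod 4649), so (8781/4649) = (4132/4649).
Factor out 2: 4132 = 2^2·1033. Since 4649 ≡ 1 (mod 8), (2/4649) = +1, and (2/4649)^2 = +1. Now have (1033/4649).
1033 ≡ 1 (mod 4), so quadratic reciprocity gives (1033/4649) = (4649/1033). Reduce: 4649 ≡ 517 (mod 1033). Now have (517/1033).
517 ≡ 1 (mod 4), so quadratic reciprocity gives (517/1033) = (1033/517). Reduce: 1033 ≡ 516 (mod 517). Now have (516/517).
Factor out 2: 516 = 2^2·129. Since 517 ≡ 5 (mod 8), (2/517) = -1, and (2/517)^2 = +1. Now have (129/517).
129 ≡ 1 (mod 4), so quadratic reciprocity gives (129/517) = (517/129). Reduce: 517 ≡ 1 (mod 129). Now have (1/129).
(1/129) = 1. Collecting the sign factors: 1.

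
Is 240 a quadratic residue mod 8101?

(240|8101)
  = (15|8101)    [8101 ≡ 5 mod 8 ⇒ (2|8101)^4 = +1]
  = (8101|15)    [QR: 8101 ≡ 1 mod 4, sign kept]
  = (1|15)    [8101 ≡ 1 mod 15]
  = 1    [(1|15) = 1]
(240|8101) = 1, and 8101 is prime, so 240 is a quadratic residue mod 8101.

yes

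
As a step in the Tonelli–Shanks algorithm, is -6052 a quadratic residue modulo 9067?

Reduce the numerator: -6052 ≡ 3015 (mod 9067), so (-6052|9067) = (3015|9067).
Both 3015 ≡ 3 and 9067 ≡ 3 (mod 4), so reciprocity gives (3015|9067) = -(9067|3015). Reduce: 9067 ≡ 22 (mod 3015). Now have -(22|3015).
Factor out 2: 22 = 2·11. Since 3015 ≡ 7 (mod 8), (2|3015) = +1. Now have -(11|3015).
Both 11 ≡ 3 and 3015 ≡ 3 (mod 4), so reciprocity gives (11|3015) = -(3015|11). Reduce: 3015 ≡ 1 (mod 11). Now have (1|11).
(1|11) = 1. Collecting the sign factors: 1.
(-6052|9067) = 1, and 9067 is prime, so -6052 is a quadratic residue mod 9067.

yes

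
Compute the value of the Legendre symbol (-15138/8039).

-1

Reduce the numerator: -15138 ≡ 940 (mod 8039), so (-15138/8039) = (940/8039).
Factor out 2: 940 = 2^2·235. Since 8039 ≡ 7 (mod 8), (2/8039) = +1, and (2/8039)^2 = +1. Now have (235/8039).
Both 235 ≡ 3 and 8039 ≡ 3 (mod 4), so reciprocity gives (235/8039) = -(8039/235). Reduce: 8039 ≡ 49 (mod 235). Now have -(49/235).
49 ≡ 1 (mod 4), so quadratic reciprocity gives (49/235) = (235/49). Reduce: 235 ≡ 39 (mod 49). Now have -(39/49).
49 ≡ 1 (mod 4), so quadratic reciprocity gives (39/49) = (49/39). Reduce: 49 ≡ 10 (mod 39). Now have -(10/39).
Factor out 2: 10 = 2·5. Since 39 ≡ 7 (mod 8), (2/39) = +1. Now have -(5/39).
5 ≡ 1 (mod 4), so quadratic reciprocity gives (5/39) = (39/5). Reduce: 39 ≡ 4 (mod 5). Now have -(4/5).
Factor out 2: 4 = 2^2. Since 5 ≡ 5 (mod 8), (2/5) = -1, and (2/5)^2 = +1. Now have -(1/5).
(1/5) = 1. Collecting the sign factors: -1.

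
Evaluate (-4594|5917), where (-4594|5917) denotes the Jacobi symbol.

1

(-4594|5917)
  = (4594|5917)    [5917 ≡ 1 mod 4 ⇒ (-1|5917) = +1]
  = -(2297|5917)    [5917 ≡ 5 mod 8 ⇒ (2|5917) = -1]
  = -(5917|2297)    [QR: 2297 ≡ 1 mod 4, sign kept]
  = -(1323|2297)    [5917 ≡ 1323 mod 2297]
  = -(2297|1323)    [QR: 2297 ≡ 1 mod 4, sign kept]
  = -(974|1323)    [2297 ≡ 974 mod 1323]
  = (487|1323)    [1323 ≡ 3 mod 8 ⇒ (2|1323) = -1]
  = -(1323|487)    [QR: both ≡ 3 mod 4, sign flips]
  = -(349|487)    [1323 ≡ 349 mod 487]
  = -(487|349)    [QR: 349 ≡ 1 mod 4, sign kept]
  = -(138|349)    [487 ≡ 138 mod 349]
  = (69|349)    [349 ≡ 5 mod 8 ⇒ (2|349) = -1]
  = (349|69)    [QR: 69 ≡ 1 mod 4, sign kept]
  = (4|69)    [349 ≡ 4 mod 69]
  = (1|69)    [69 ≡ 5 mod 8 ⇒ (2|69)^2 = +1]
  = 1    [(1|69) = 1]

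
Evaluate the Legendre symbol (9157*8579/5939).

By multiplicativity, (9157·8579/5939) = (9157/5939)·(8579/5939).
First factor (9157/5939):
(9157/5939)
  = (3218/5939)    [9157 ≡ 3218 mod 5939]
  = -(1609/5939)    [5939 ≡ 3 mod 8 ⇒ (2/5939) = -1]
  = -(5939/1609)    [QR: 1609 ≡ 1 mod 4, sign kept]
  = -(1112/1609)    [5939 ≡ 1112 mod 1609]
  = -(139/1609)    [1609 ≡ 1 mod 8 ⇒ (2/1609)^3 = +1]
  = -(1609/139)    [QR: 1609 ≡ 1 mod 4, sign kept]
  = -(80/139)    [1609 ≡ 80 mod 139]
  = -(5/139)    [139 ≡ 3 mod 8 ⇒ (2/139)^4 = +1]
  = -(139/5)    [QR: 5 ≡ 1 mod 4, sign kept]
  = -(4/5)    [139 ≡ 4 mod 5]
  = -(1/5)    [5 ≡ 5 mod 8 ⇒ (2/5)^2 = +1]
  = -1    [(1/5) = 1]
Second factor (8579/5939):
(8579/5939)
  = (2640/5939)    [8579 ≡ 2640 mod 5939]
  = (165/5939)    [5939 ≡ 3 mod 8 ⇒ (2/5939)^4 = +1]
  = (5939/165)    [QR: 165 ≡ 1 mod 4, sign kept]
  = (164/165)    [5939 ≡ 164 mod 165]
  = (41/165)    [165 ≡ 5 mod 8 ⇒ (2/165)^2 = +1]
  = (165/41)    [QR: 41 ≡ 1 mod 4, sign kept]
  = (1/41)    [165 ≡ 1 mod 41]
  = 1    [(1/41) = 1]
Product: (-1)·(1) = -1.

-1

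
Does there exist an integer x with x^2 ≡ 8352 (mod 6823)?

Reduce the numerator: 8352 ≡ 1529 (mod 6823), so (8352/6823) = (1529/6823).
1529 ≡ 1 (mod 4), so quadratic reciprocity gives (1529/6823) = (6823/1529). Reduce: 6823 ≡ 707 (mod 1529). Now have (707/1529).
1529 ≡ 1 (mod 4), so quadratic reciprocity gives (707/1529) = (1529/707). Reduce: 1529 ≡ 115 (mod 707). Now have (115/707).
Both 115 ≡ 3 and 707 ≡ 3 (mod 4), so reciprocity gives (115/707) = -(707/115). Reduce: 707 ≡ 17 (mod 115). Now have -(17/115).
17 ≡ 1 (mod 4), so quadratic reciprocity gives (17/115) = (115/17). Reduce: 115 ≡ 13 (mod 17). Now have -(13/17).
13 ≡ 1 (mod 4), so quadratic reciprocity gives (13/17) = (17/13). Reduce: 17 ≡ 4 (mod 13). Now have -(4/13).
Factor out 2: 4 = 2^2. Since 13 ≡ 5 (mod 8), (2/13) = -1, and (2/13)^2 = +1. Now have -(1/13).
(1/13) = 1. Collecting the sign factors: -1.
(8352/6823) = -1, and 6823 is prime, so 8352 is not a quadratic residue mod 6823.

no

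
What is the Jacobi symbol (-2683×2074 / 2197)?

1

By multiplicativity, (-2683·2074 / 2197) = (-2683 / 2197)·(2074 / 2197).
First factor (-2683 / 2197):
Reduce the numerator: -2683 ≡ 1711 (mod 2197), so (-2683 / 2197) = (1711 / 2197).
2197 ≡ 1 (mod 4), so quadratic reciprocity gives (1711 / 2197) = (2197 / 1711). Reduce: 2197 ≡ 486 (mod 1711). Now have (486 / 1711).
Factor out 2: 486 = 2·243. Since 1711 ≡ 7 (mod 8), (2 / 1711) = +1. Now have (243 / 1711).
Both 243 ≡ 3 and 1711 ≡ 3 (mod 4), so reciprocity gives (243 / 1711) = -(1711 / 243). Reduce: 1711 ≡ 10 (mod 243). Now have -(10 / 243).
Factor out 2: 10 = 2·5. Since 243 ≡ 3 (mod 8), (2 / 243) = -1. Now have (5 / 243).
5 ≡ 1 (mod 4), so quadratic reciprocity gives (5 / 243) = (243 / 5). Reduce: 243 ≡ 3 (mod 5). Now have (3 / 5).
5 ≡ 1 (mod 4), so quadratic reciprocity gives (3 / 5) = (5 / 3). Reduce: 5 ≡ 2 (mod 3). Now have (2 / 3).
Factor out 2: 2 = 2. Since 3 ≡ 3 (mod 8), (2 / 3) = -1. Now have -(1 / 3).
(1 / 3) = 1. Collecting the sign factors: -1.
Second factor (2074 / 2197):
Factor out 2: 2074 = 2·1037. Since 2197 ≡ 5 (mod 8), (2 / 2197) = -1. Now have -(1037 / 2197).
1037 ≡ 1 (mod 4), so quadratic reciprocity gives (1037 / 2197) = (2197 / 1037). Reduce: 2197 ≡ 123 (mod 1037). Now have -(123 / 1037).
1037 ≡ 1 (mod 4), so quadratic reciprocity gives (123 / 1037) = (1037 / 123). Reduce: 1037 ≡ 53 (mod 123). Now have -(53 / 123).
53 ≡ 1 (mod 4), so quadratic reciprocity gives (53 / 123) = (123 / 53). Reduce: 123 ≡ 17 (mod 53). Now have -(17 / 53).
17 ≡ 1 (mod 4), so quadratic reciprocity gives (17 / 53) = (53 / 17). Reduce: 53 ≡ 2 (mod 17). Now have -(2 / 17).
Factor out 2: 2 = 2. Since 17 ≡ 1 (mod 8), (2 / 17) = +1. Now have -(1 / 17).
(1 / 17) = 1. Collecting the sign factors: -1.
Product: (-1)·(-1) = 1.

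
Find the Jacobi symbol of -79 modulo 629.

Reduce the numerator: -79 ≡ 550 (mod 629), so (-79 / 629) = (550 / 629).
Factor out 2: 550 = 2·275. Since 629 ≡ 5 (mod 8), (2 / 629) = -1. Now have -(275 / 629).
629 ≡ 1 (mod 4), so quadratic reciprocity gives (275 / 629) = (629 / 275). Reduce: 629 ≡ 79 (mod 275). Now have -(79 / 275).
Both 79 ≡ 3 and 275 ≡ 3 (mod 4), so reciprocity gives (79 / 275) = -(275 / 79). Reduce: 275 ≡ 38 (mod 79). Now have (38 / 79).
Factor out 2: 38 = 2·19. Since 79 ≡ 7 (mod 8), (2 / 79) = +1. Now have (19 / 79).
Both 19 ≡ 3 and 79 ≡ 3 (mod 4), so reciprocity gives (19 / 79) = -(79 / 19). Reduce: 79 ≡ 3 (mod 19). Now have -(3 / 19).
Both 3 ≡ 3 and 19 ≡ 3 (mod 4), so reciprocity gives (3 / 19) = -(19 / 3). Reduce: 19 ≡ 1 (mod 3). Now have (1 / 3).
(1 / 3) = 1. Collecting the sign factors: 1.

1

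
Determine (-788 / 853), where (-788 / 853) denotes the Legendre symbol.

(-788 / 853)
  = (788 / 853)    [853 ≡ 1 mod 4 ⇒ (-1 / 853) = +1]
  = (197 / 853)    [853 ≡ 5 mod 8 ⇒ (2 / 853)^2 = +1]
  = (853 / 197)    [QR: 197 ≡ 1 mod 4, sign kept]
  = (65 / 197)    [853 ≡ 65 mod 197]
  = (197 / 65)    [QR: 65 ≡ 1 mod 4, sign kept]
  = (2 / 65)    [197 ≡ 2 mod 65]
  = (1 / 65)    [65 ≡ 1 mod 8 ⇒ (2 / 65) = +1]
  = 1    [(1 / 65) = 1]

1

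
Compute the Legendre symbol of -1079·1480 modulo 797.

By multiplicativity, (-1079·1480|797) = (-1079|797)·(1480|797).
First factor (-1079|797):
Pull out -1: (-1079|797) = (-1|797)·(1079|797). Since 797 ≡ 1 (mod 4), (-1|797) = +1. Now have (1079|797).
Reduce the numerator: 1079 ≡ 282 (mod 797), so (1079|797) = (282|797).
Factor out 2: 282 = 2·141. Since 797 ≡ 5 (mod 8), (2|797) = -1. Now have -(141|797).
141 ≡ 1 (mod 4), so quadratic reciprocity gives (141|797) = (797|141). Reduce: 797 ≡ 92 (mod 141). Now have -(92|141).
Factor out 2: 92 = 2^2·23. Since 141 ≡ 5 (mod 8), (2|141) = -1, and (2|141)^2 = +1. Now have -(23|141).
141 ≡ 1 (mod 4), so quadratic reciprocity gives (23|141) = (141|23). Reduce: 141 ≡ 3 (mod 23). Now have -(3|23).
Both 3 ≡ 3 and 23 ≡ 3 (mod 4), so reciprocity gives (3|23) = -(23|3). Reduce: 23 ≡ 2 (mod 3). Now have (2|3).
Factor out 2: 2 = 2. Since 3 ≡ 3 (mod 8), (2|3) = -1. Now have -(1|3).
(1|3) = 1. Collecting the sign factors: -1.
Second factor (1480|797):
Reduce the numerator: 1480 ≡ 683 (mod 797), so (1480|797) = (683|797).
797 ≡ 1 (mod 4), so quadratic reciprocity gives (683|797) = (797|683). Reduce: 797 ≡ 114 (mod 683). Now have (114|683).
Factor out 2: 114 = 2·57. Since 683 ≡ 3 (mod 8), (2|683) = -1. Now have -(57|683).
57 ≡ 1 (mod 4), so quadratic reciprocity gives (57|683) = (683|57). Reduce: 683 ≡ 56 (mod 57). Now have -(56|57).
Factor out 2: 56 = 2^3·7. Since 57 ≡ 1 (mod 8), (2|57) = +1, and (2|57)^3 = +1. Now have -(7|57).
57 ≡ 1 (mod 4), so quadratic reciprocity gives (7|57) = (57|7). Reduce: 57 ≡ 1 (mod 7). Now have -(1|7).
(1|7) = 1. Collecting the sign factors: -1.
Product: (-1)·(-1) = 1.

1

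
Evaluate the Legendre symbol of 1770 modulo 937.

(1770/937)
  = (833/937)    [1770 ≡ 833 mod 937]
  = (937/833)    [QR: 833 ≡ 1 mod 4, sign kept]
  = (104/833)    [937 ≡ 104 mod 833]
  = (13/833)    [833 ≡ 1 mod 8 ⇒ (2/833)^3 = +1]
  = (833/13)    [QR: 13 ≡ 1 mod 4, sign kept]
  = (1/13)    [833 ≡ 1 mod 13]
  = 1    [(1/13) = 1]

1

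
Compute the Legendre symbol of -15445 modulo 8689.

1

Reduce the numerator: -15445 ≡ 1933 (mod 8689), so (-15445/8689) = (1933/8689).
1933 ≡ 1 (mod 4), so quadratic reciprocity gives (1933/8689) = (8689/1933). Reduce: 8689 ≡ 957 (mod 1933). Now have (957/1933).
957 ≡ 1 (mod 4), so quadratic reciprocity gives (957/1933) = (1933/957). Reduce: 1933 ≡ 19 (mod 957). Now have (19/957).
957 ≡ 1 (mod 4), so quadratic reciprocity gives (19/957) = (957/19). Reduce: 957 ≡ 7 (mod 19). Now have (7/19).
Both 7 ≡ 3 and 19 ≡ 3 (mod 4), so reciprocity gives (7/19) = -(19/7). Reduce: 19 ≡ 5 (mod 7). Now have -(5/7).
5 ≡ 1 (mod 4), so quadratic reciprocity gives (5/7) = (7/5). Reduce: 7 ≡ 2 (mod 5). Now have -(2/5).
Factor out 2: 2 = 2. Since 5 ≡ 5 (mod 8), (2/5) = -1. Now have (1/5).
(1/5) = 1. Collecting the sign factors: 1.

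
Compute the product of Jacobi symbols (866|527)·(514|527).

By multiplicativity, (866·514|527) = (866|527)·(514|527).
First factor (866|527):
(866|527)
  = (339|527)    [866 ≡ 339 mod 527]
  = -(527|339)    [QR: both ≡ 3 mod 4, sign flips]
  = -(188|339)    [527 ≡ 188 mod 339]
  = -(47|339)    [339 ≡ 3 mod 8 ⇒ (2|339)^2 = +1]
  = (339|47)    [QR: both ≡ 3 mod 4, sign flips]
  = (10|47)    [339 ≡ 10 mod 47]
  = (5|47)    [47 ≡ 7 mod 8 ⇒ (2|47) = +1]
  = (47|5)    [QR: 5 ≡ 1 mod 4, sign kept]
  = (2|5)    [47 ≡ 2 mod 5]
  = -(1|5)    [5 ≡ 5 mod 8 ⇒ (2|5) = -1]
  = -1    [(1|5) = 1]
Second factor (514|527):
(514|527)
  = (257|527)    [527 ≡ 7 mod 8 ⇒ (2|527) = +1]
  = (527|257)    [QR: 257 ≡ 1 mod 4, sign kept]
  = (13|257)    [527 ≡ 13 mod 257]
  = (257|13)    [QR: 13 ≡ 1 mod 4, sign kept]
  = (10|13)    [257 ≡ 10 mod 13]
  = -(5|13)    [13 ≡ 5 mod 8 ⇒ (2|13) = -1]
  = -(13|5)    [QR: 5 ≡ 1 mod 4, sign kept]
  = -(3|5)    [13 ≡ 3 mod 5]
  = -(5|3)    [QR: 5 ≡ 1 mod 4, sign kept]
  = -(2|3)    [5 ≡ 2 mod 3]
  = (1|3)    [3 ≡ 3 mod 8 ⇒ (2|3) = -1]
  = 1    [(1|3) = 1]
Product: (-1)·(1) = -1.

-1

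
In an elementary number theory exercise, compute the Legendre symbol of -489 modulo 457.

(-489 / 457)
  = (425 / 457)    [-489 ≡ 425 mod 457]
  = (457 / 425)    [QR: 425 ≡ 1 mod 4, sign kept]
  = (32 / 425)    [457 ≡ 32 mod 425]
  = (1 / 425)    [425 ≡ 1 mod 8 ⇒ (2 / 425)^5 = +1]
  = 1    [(1 / 425) = 1]

1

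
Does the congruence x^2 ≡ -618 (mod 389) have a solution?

no

Reduce the numerator: -618 ≡ 160 (mod 389), so (-618/389) = (160/389).
Factor out 2: 160 = 2^5·5. Since 389 ≡ 5 (mod 8), (2/389) = -1, and (2/389)^5 = -1. Now have -(5/389).
5 ≡ 1 (mod 4), so quadratic reciprocity gives (5/389) = (389/5). Reduce: 389 ≡ 4 (mod 5). Now have -(4/5).
Factor out 2: 4 = 2^2. Since 5 ≡ 5 (mod 8), (2/5) = -1, and (2/5)^2 = +1. Now have -(1/5).
(1/5) = 1. Collecting the sign factors: -1.
The Legendre symbol is -1, so x^2 ≡ -618 (mod 389) has no solution.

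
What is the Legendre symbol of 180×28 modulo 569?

By multiplicativity, (180·28/569) = (180/569)·(28/569).
First factor (180/569):
(180/569)
  = (45/569)    [569 ≡ 1 mod 8 ⇒ (2/569)^2 = +1]
  = (569/45)    [QR: 45 ≡ 1 mod 4, sign kept]
  = (29/45)    [569 ≡ 29 mod 45]
  = (45/29)    [QR: 29 ≡ 1 mod 4, sign kept]
  = (16/29)    [45 ≡ 16 mod 29]
  = (1/29)    [29 ≡ 5 mod 8 ⇒ (2/29)^4 = +1]
  = 1    [(1/29) = 1]
Second factor (28/569):
(28/569)
  = (7/569)    [569 ≡ 1 mod 8 ⇒ (2/569)^2 = +1]
  = (569/7)    [QR: 569 ≡ 1 mod 4, sign kept]
  = (2/7)    [569 ≡ 2 mod 7]
  = (1/7)    [7 ≡ 7 mod 8 ⇒ (2/7) = +1]
  = 1    [(1/7) = 1]
Product: (1)·(1) = 1.

1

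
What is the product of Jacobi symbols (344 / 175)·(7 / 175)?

0

By multiplicativity, (344·7 / 175) = (344 / 175)·(7 / 175).
First factor (344 / 175):
Reduce the numerator: 344 ≡ 169 (mod 175), so (344 / 175) = (169 / 175).
169 ≡ 1 (mod 4), so quadratic reciprocity gives (169 / 175) = (175 / 169). Reduce: 175 ≡ 6 (mod 169). Now have (6 / 169).
Factor out 2: 6 = 2·3. Since 169 ≡ 1 (mod 8), (2 / 169) = +1. Now have (3 / 169).
169 ≡ 1 (mod 4), so quadratic reciprocity gives (3 / 169) = (169 / 3). Reduce: 169 ≡ 1 (mod 3). Now have (1 / 3).
(1 / 3) = 1. Collecting the sign factors: 1.
Second factor (7 / 175):
Both 7 ≡ 3 and 175 ≡ 3 (mod 4), so reciprocity gives (7 / 175) = -(175 / 7). Reduce: 175 ≡ 0 (mod 7). Now have -(0 / 7).
The numerator is now 0 with denominator 7 > 1: the symbol is 0.
Product: (1)·(0) = 0.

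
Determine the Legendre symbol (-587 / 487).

Reduce the numerator: -587 ≡ 387 (mod 487), so (-587 / 487) = (387 / 487).
Both 387 ≡ 3 and 487 ≡ 3 (mod 4), so reciprocity gives (387 / 487) = -(487 / 387). Reduce: 487 ≡ 100 (mod 387). Now have -(100 / 387).
Factor out 2: 100 = 2^2·25. Since 387 ≡ 3 (mod 8), (2 / 387) = -1, and (2 / 387)^2 = +1. Now have -(25 / 387).
25 ≡ 1 (mod 4), so quadratic reciprocity gives (25 / 387) = (387 / 25). Reduce: 387 ≡ 12 (mod 25). Now have -(12 / 25).
Factor out 2: 12 = 2^2·3. Since 25 ≡ 1 (mod 8), (2 / 25) = +1, and (2 / 25)^2 = +1. Now have -(3 / 25).
25 ≡ 1 (mod 4), so quadratic reciprocity gives (3 / 25) = (25 / 3). Reduce: 25 ≡ 1 (mod 3). Now have -(1 / 3).
(1 / 3) = 1. Collecting the sign factors: -1.

-1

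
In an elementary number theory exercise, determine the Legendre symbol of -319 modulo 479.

(-319/479)
  = (160/479)    [-319 ≡ 160 mod 479]
  = (5/479)    [479 ≡ 7 mod 8 ⇒ (2/479)^5 = +1]
  = (479/5)    [QR: 5 ≡ 1 mod 4, sign kept]
  = (4/5)    [479 ≡ 4 mod 5]
  = (1/5)    [5 ≡ 5 mod 8 ⇒ (2/5)^2 = +1]
  = 1    [(1/5) = 1]

1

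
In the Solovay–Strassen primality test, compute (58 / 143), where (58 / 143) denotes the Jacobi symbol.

-1

Factor out 2: 58 = 2·29. Since 143 ≡ 7 (mod 8), (2 / 143) = +1. Now have (29 / 143).
29 ≡ 1 (mod 4), so quadratic reciprocity gives (29 / 143) = (143 / 29). Reduce: 143 ≡ 27 (mod 29). Now have (27 / 29).
29 ≡ 1 (mod 4), so quadratic reciprocity gives (27 / 29) = (29 / 27). Reduce: 29 ≡ 2 (mod 27). Now have (2 / 27).
Factor out 2: 2 = 2. Since 27 ≡ 3 (mod 8), (2 / 27) = -1. Now have -(1 / 27).
(1 / 27) = 1. Collecting the sign factors: -1.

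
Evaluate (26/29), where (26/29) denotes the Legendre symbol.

Factor out 2: 26 = 2·13. Since 29 ≡ 5 (mod 8), (2/29) = -1. Now have -(13/29).
13 ≡ 1 (mod 4), so quadratic reciprocity gives (13/29) = (29/13). Reduce: 29 ≡ 3 (mod 13). Now have -(3/13).
13 ≡ 1 (mod 4), so quadratic reciprocity gives (3/13) = (13/3). Reduce: 13 ≡ 1 (mod 3). Now have -(1/3).
(1/3) = 1. Collecting the sign factors: -1.

-1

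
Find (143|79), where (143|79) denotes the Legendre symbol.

1

(143|79)
  = (64|79)    [143 ≡ 64 mod 79]
  = (1|79)    [79 ≡ 7 mod 8 ⇒ (2|79)^6 = +1]
  = 1    [(1|79) = 1]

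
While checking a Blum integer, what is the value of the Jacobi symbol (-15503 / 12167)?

Pull out -1: (-15503 / 12167) = (-1 / 12167)·(15503 / 12167). Since 12167 ≡ 3 (mod 4), (-1 / 12167) = -1. Now have -(15503 / 12167).
Reduce the numerator: 15503 ≡ 3336 (mod 12167), so (15503 / 12167) = (3336 / 12167).
Factor out 2: 3336 = 2^3·417. Since 12167 ≡ 7 (mod 8), (2 / 12167) = +1, and (2 / 12167)^3 = +1. Now have -(417 / 12167).
417 ≡ 1 (mod 4), so quadratic reciprocity gives (417 / 12167) = (12167 / 417). Reduce: 12167 ≡ 74 (mod 417). Now have -(74 / 417).
Factor out 2: 74 = 2·37. Since 417 ≡ 1 (mod 8), (2 / 417) = +1. Now have -(37 / 417).
37 ≡ 1 (mod 4), so quadratic reciprocity gives (37 / 417) = (417 / 37). Reduce: 417 ≡ 10 (mod 37). Now have -(10 / 37).
Factor out 2: 10 = 2·5. Since 37 ≡ 5 (mod 8), (2 / 37) = -1. Now have (5 / 37).
5 ≡ 1 (mod 4), so quadratic reciprocity gives (5 / 37) = (37 / 5). Reduce: 37 ≡ 2 (mod 5). Now have (2 / 5).
Factor out 2: 2 = 2. Since 5 ≡ 5 (mod 8), (2 / 5) = -1. Now have -(1 / 5).
(1 / 5) = 1. Collecting the sign factors: -1.

-1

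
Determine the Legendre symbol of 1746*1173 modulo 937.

-1

By multiplicativity, (1746·1173/937) = (1746/937)·(1173/937).
First factor (1746/937):
(1746/937)
  = (809/937)    [1746 ≡ 809 mod 937]
  = (937/809)    [QR: 809 ≡ 1 mod 4, sign kept]
  = (128/809)    [937 ≡ 128 mod 809]
  = (1/809)    [809 ≡ 1 mod 8 ⇒ (2/809)^7 = +1]
  = 1    [(1/809) = 1]
Second factor (1173/937):
(1173/937)
  = (236/937)    [1173 ≡ 236 mod 937]
  = (59/937)    [937 ≡ 1 mod 8 ⇒ (2/937)^2 = +1]
  = (937/59)    [QR: 937 ≡ 1 mod 4, sign kept]
  = (52/59)    [937 ≡ 52 mod 59]
  = (13/59)    [59 ≡ 3 mod 8 ⇒ (2/59)^2 = +1]
  = (59/13)    [QR: 13 ≡ 1 mod 4, sign kept]
  = (7/13)    [59 ≡ 7 mod 13]
  = (13/7)    [QR: 13 ≡ 1 mod 4, sign kept]
  = (6/7)    [13 ≡ 6 mod 7]
  = (3/7)    [7 ≡ 7 mod 8 ⇒ (2/7) = +1]
  = -(7/3)    [QR: both ≡ 3 mod 4, sign flips]
  = -(1/3)    [7 ≡ 1 mod 3]
  = -1    [(1/3) = 1]
Product: (1)·(-1) = -1.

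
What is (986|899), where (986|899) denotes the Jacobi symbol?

(986|899)
  = (87|899)    [986 ≡ 87 mod 899]
  = -(899|87)    [QR: both ≡ 3 mod 4, sign flips]
  = -(29|87)    [899 ≡ 29 mod 87]
  = -(87|29)    [QR: 29 ≡ 1 mod 4, sign kept]
  = -(0|29)    [87 ≡ 0 mod 29]
  = 0    [numerator 0, gcd > 1]

0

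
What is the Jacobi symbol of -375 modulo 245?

0

(-375 / 245)
  = (115 / 245)    [-375 ≡ 115 mod 245]
  = (245 / 115)    [QR: 245 ≡ 1 mod 4, sign kept]
  = (15 / 115)    [245 ≡ 15 mod 115]
  = -(115 / 15)    [QR: both ≡ 3 mod 4, sign flips]
  = -(10 / 15)    [115 ≡ 10 mod 15]
  = -(5 / 15)    [15 ≡ 7 mod 8 ⇒ (2 / 15) = +1]
  = -(15 / 5)    [QR: 5 ≡ 1 mod 4, sign kept]
  = -(0 / 5)    [15 ≡ 0 mod 5]
  = 0    [numerator 0, gcd > 1]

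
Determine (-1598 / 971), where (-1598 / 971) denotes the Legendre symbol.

1

(-1598 / 971)
  = (344 / 971)    [-1598 ≡ 344 mod 971]
  = -(43 / 971)    [971 ≡ 3 mod 8 ⇒ (2 / 971)^3 = -1]
  = (971 / 43)    [QR: both ≡ 3 mod 4, sign flips]
  = (25 / 43)    [971 ≡ 25 mod 43]
  = (43 / 25)    [QR: 25 ≡ 1 mod 4, sign kept]
  = (18 / 25)    [43 ≡ 18 mod 25]
  = (9 / 25)    [25 ≡ 1 mod 8 ⇒ (2 / 25) = +1]
  = (25 / 9)    [QR: 9 ≡ 1 mod 4, sign kept]
  = (7 / 9)    [25 ≡ 7 mod 9]
  = (9 / 7)    [QR: 9 ≡ 1 mod 4, sign kept]
  = (2 / 7)    [9 ≡ 2 mod 7]
  = (1 / 7)    [7 ≡ 7 mod 8 ⇒ (2 / 7) = +1]
  = 1    [(1 / 7) = 1]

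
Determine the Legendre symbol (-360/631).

-1

Reduce the numerator: -360 ≡ 271 (mod 631), so (-360/631) = (271/631).
Both 271 ≡ 3 and 631 ≡ 3 (mod 4), so reciprocity gives (271/631) = -(631/271). Reduce: 631 ≡ 89 (mod 271). Now have -(89/271).
89 ≡ 1 (mod 4), so quadratic reciprocity gives (89/271) = (271/89). Reduce: 271 ≡ 4 (mod 89). Now have -(4/89).
Factor out 2: 4 = 2^2. Since 89 ≡ 1 (mod 8), (2/89) = +1, and (2/89)^2 = +1. Now have -(1/89).
(1/89) = 1. Collecting the sign factors: -1.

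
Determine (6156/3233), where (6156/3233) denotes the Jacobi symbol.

Reduce the numerator: 6156 ≡ 2923 (mod 3233), so (6156/3233) = (2923/3233).
3233 ≡ 1 (mod 4), so quadratic reciprocity gives (2923/3233) = (3233/2923). Reduce: 3233 ≡ 310 (mod 2923). Now have (310/2923).
Factor out 2: 310 = 2·155. Since 2923 ≡ 3 (mod 8), (2/2923) = -1. Now have -(155/2923).
Both 155 ≡ 3 and 2923 ≡ 3 (mod 4), so reciprocity gives (155/2923) = -(2923/155). Reduce: 2923 ≡ 133 (mod 155). Now have (133/155).
133 ≡ 1 (mod 4), so quadratic reciprocity gives (133/155) = (155/133). Reduce: 155 ≡ 22 (mod 133). Now have (22/133).
Factor out 2: 22 = 2·11. Since 133 ≡ 5 (mod 8), (2/133) = -1. Now have -(11/133).
133 ≡ 1 (mod 4), so quadratic reciprocity gives (11/133) = (133/11). Reduce: 133 ≡ 1 (mod 11). Now have -(1/11).
(1/11) = 1. Collecting the sign factors: -1.

-1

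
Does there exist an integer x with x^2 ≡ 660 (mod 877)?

yes

(660/877)
  = (165/877)    [877 ≡ 5 mod 8 ⇒ (2/877)^2 = +1]
  = (877/165)    [QR: 165 ≡ 1 mod 4, sign kept]
  = (52/165)    [877 ≡ 52 mod 165]
  = (13/165)    [165 ≡ 5 mod 8 ⇒ (2/165)^2 = +1]
  = (165/13)    [QR: 13 ≡ 1 mod 4, sign kept]
  = (9/13)    [165 ≡ 9 mod 13]
  = (13/9)    [QR: 9 ≡ 1 mod 4, sign kept]
  = (4/9)    [13 ≡ 4 mod 9]
  = (1/9)    [9 ≡ 1 mod 8 ⇒ (2/9)^2 = +1]
  = 1    [(1/9) = 1]
(660/877) = 1, and 877 is prime, so 660 is a quadratic residue mod 877.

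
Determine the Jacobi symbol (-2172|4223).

Reduce the numerator: -2172 ≡ 2051 (mod 4223), so (-2172|4223) = (2051|4223).
Both 2051 ≡ 3 and 4223 ≡ 3 (mod 4), so reciprocity gives (2051|4223) = -(4223|2051). Reduce: 4223 ≡ 121 (mod 2051). Now have -(121|2051).
121 ≡ 1 (mod 4), so quadratic reciprocity gives (121|2051) = (2051|121). Reduce: 2051 ≡ 115 (mod 121). Now have -(115|121).
121 ≡ 1 (mod 4), so quadratic reciprocity gives (115|121) = (121|115). Reduce: 121 ≡ 6 (mod 115). Now have -(6|115).
Factor out 2: 6 = 2·3. Since 115 ≡ 3 (mod 8), (2|115) = -1. Now have (3|115).
Both 3 ≡ 3 and 115 ≡ 3 (mod 4), so reciprocity gives (3|115) = -(115|3). Reduce: 115 ≡ 1 (mod 3). Now have -(1|3).
(1|3) = 1. Collecting the sign factors: -1.

-1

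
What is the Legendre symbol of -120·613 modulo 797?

-1

By multiplicativity, (-120·613 / 797) = (-120 / 797)·(613 / 797).
First factor (-120 / 797):
Reduce the numerator: -120 ≡ 677 (mod 797), so (-120 / 797) = (677 / 797).
677 ≡ 1 (mod 4), so quadratic reciprocity gives (677 / 797) = (797 / 677). Reduce: 797 ≡ 120 (mod 677). Now have (120 / 677).
Factor out 2: 120 = 2^3·15. Since 677 ≡ 5 (mod 8), (2 / 677) = -1, and (2 / 677)^3 = -1. Now have -(15 / 677).
677 ≡ 1 (mod 4), so quadratic reciprocity gives (15 / 677) = (677 / 15). Reduce: 677 ≡ 2 (mod 15). Now have -(2 / 15).
Factor out 2: 2 = 2. Since 15 ≡ 7 (mod 8), (2 / 15) = +1. Now have -(1 / 15).
(1 / 15) = 1. Collecting the sign factors: -1.
Second factor (613 / 797):
613 ≡ 1 (mod 4), so quadratic reciprocity gives (613 / 797) = (797 / 613). Reduce: 797 ≡ 184 (mod 613). Now have (184 / 613).
Factor out 2: 184 = 2^3·23. Since 613 ≡ 5 (mod 8), (2 / 613) = -1, and (2 / 613)^3 = -1. Now have -(23 / 613).
613 ≡ 1 (mod 4), so quadratic reciprocity gives (23 / 613) = (613 / 23). Reduce: 613 ≡ 15 (mod 23). Now have -(15 / 23).
Both 15 ≡ 3 and 23 ≡ 3 (mod 4), so reciprocity gives (15 / 23) = -(23 / 15). Reduce: 23 ≡ 8 (mod 15). Now have (8 / 15).
Factor out 2: 8 = 2^3. Since 15 ≡ 7 (mod 8), (2 / 15) = +1, and (2 / 15)^3 = +1. Now have (1 / 15).
(1 / 15) = 1. Collecting the sign factors: 1.
Product: (-1)·(1) = -1.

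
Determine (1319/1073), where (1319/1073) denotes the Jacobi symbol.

1

Reduce the numerator: 1319 ≡ 246 (mod 1073), so (1319/1073) = (246/1073).
Factor out 2: 246 = 2·123. Since 1073 ≡ 1 (mod 8), (2/1073) = +1. Now have (123/1073).
1073 ≡ 1 (mod 4), so quadratic reciprocity gives (123/1073) = (1073/123). Reduce: 1073 ≡ 89 (mod 123). Now have (89/123).
89 ≡ 1 (mod 4), so quadratic reciprocity gives (89/123) = (123/89). Reduce: 123 ≡ 34 (mod 89). Now have (34/89).
Factor out 2: 34 = 2·17. Since 89 ≡ 1 (mod 8), (2/89) = +1. Now have (17/89).
17 ≡ 1 (mod 4), so quadratic reciprocity gives (17/89) = (89/17). Reduce: 89 ≡ 4 (mod 17). Now have (4/17).
Factor out 2: 4 = 2^2. Since 17 ≡ 1 (mod 8), (2/17) = +1, and (2/17)^2 = +1. Now have (1/17).
(1/17) = 1. Collecting the sign factors: 1.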